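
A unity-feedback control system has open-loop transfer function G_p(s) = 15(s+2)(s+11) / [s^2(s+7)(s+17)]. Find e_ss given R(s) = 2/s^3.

119/165

G_p(s) has two factors of s in the denominator, so the system is type 2.
K_a = lim_{s→0} s^2·G_p(s) = 15·2·11 / (7·17) = 330/119.
r(t) = t^2 gives R(s) = 2/s^3.
e_ss = 2/K_a = 2/(330/119) = 119/165.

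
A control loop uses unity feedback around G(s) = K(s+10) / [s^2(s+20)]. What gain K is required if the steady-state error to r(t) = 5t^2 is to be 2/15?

150

System type = 2 (two poles at s=0).
K_a = lim_{s→0} s^2·G(s) = K·10 / (20) = 0.5·K.
e_ss = 10/K_a = 2/15 ⇒ K_a = 75 ⇒ K = 75/0.5 = 150.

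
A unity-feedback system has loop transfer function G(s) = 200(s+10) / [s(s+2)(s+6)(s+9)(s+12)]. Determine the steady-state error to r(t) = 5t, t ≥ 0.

3.24

One free integrator in G(s): this is a type 1 system.
K_v = lim_{s→0} s·G(s) = 200·10 / (2·6·9·12) = 125/81.
e_ss = 5/K_v = 5/(125/81) = 3.24.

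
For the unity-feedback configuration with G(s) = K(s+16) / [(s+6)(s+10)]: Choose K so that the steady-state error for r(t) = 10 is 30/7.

5

G(s) has no factors of s in the denominator, so the system is type 0.
K_p = lim_{s→0} G(s) = K·16 / (6·10) = (4/15)·K.
e_ss = 10/(1 + K_p) = 30/7 ⇒ 1 + (4/15)·K = 7/3 ⇒ K = 5.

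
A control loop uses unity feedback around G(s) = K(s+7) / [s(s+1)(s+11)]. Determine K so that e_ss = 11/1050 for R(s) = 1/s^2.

System type = 1 (one pole at s=0).
K_v = lim_{s→0} s·G(s) = K·7 / (1·11) = (7/11)·K.
e_ss = 1/K_v = 11/1050 ⇒ K_v = 1050/11 ⇒ K = (1050/11)/(7/11) = 150.

150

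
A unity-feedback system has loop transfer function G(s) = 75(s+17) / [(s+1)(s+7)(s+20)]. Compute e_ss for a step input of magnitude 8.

224/283

System type = 0 (no poles at s=0).
K_p = lim_{s→0} G(s) = 75·17 / (1·7·20) = 255/28.
e_ss = 8/(1 + K_p) = 8/(283/28) = 224/283.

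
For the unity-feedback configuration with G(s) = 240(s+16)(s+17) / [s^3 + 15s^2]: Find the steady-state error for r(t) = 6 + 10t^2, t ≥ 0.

The denominator has no term below 15s^2 — 2 poles at s=0, type 2. By superposition:
  • 6: tracked with zero error.
  • 10t^2: e_ss = 20/K_a with K_a=4352 → 5/1088.
Total e_ss = 5/1088.

5/1088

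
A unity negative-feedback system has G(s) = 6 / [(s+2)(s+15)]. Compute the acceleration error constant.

0

No free integrators in G(s): this is a type 0 system.
K_a = lim_{s→0} s^2·G(s) = 0 (the extra factor of s kills the finite limit).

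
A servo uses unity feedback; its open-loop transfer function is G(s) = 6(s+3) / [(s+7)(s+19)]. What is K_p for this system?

18/133

The open loop has no poles at the origin → type 0 system.
K_p = lim_{s→0} G(s) = 6·3 / (7·19) = 18/133.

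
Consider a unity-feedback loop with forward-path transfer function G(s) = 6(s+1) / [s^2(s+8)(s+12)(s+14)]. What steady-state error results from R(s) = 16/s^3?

The open loop has two poles at the origin → type 2 system.
K_a = lim_{s→0} s^2·G(s) = 6·1 / (8·12·14) = 1/224.
r(t) = 8t^2 gives R(s) = 16/s^3.
e_ss = 16/K_a = 16/(1/224) = 3584.

3584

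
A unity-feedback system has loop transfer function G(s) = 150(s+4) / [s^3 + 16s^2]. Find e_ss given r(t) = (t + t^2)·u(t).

Factoring s^2 from the denominator leaves a polynomial with constant term 16, so the system is type 2. By superposition:
  • t: tracked with zero error.
  • t^2: e_ss = 2/K_a with K_a=37.5 → 4/75.
Total e_ss = 4/75.

4/75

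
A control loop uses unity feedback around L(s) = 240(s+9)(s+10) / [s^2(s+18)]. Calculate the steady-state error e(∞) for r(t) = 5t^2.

1/120

L(s) has two factors of s in the denominator, so the system is type 2.
K_a = lim_{s→0} s^2·L(s) = 240·9·10 / (18) = 1200.
r(t) = 5t^2 gives R(s) = 10/s^3.
e_ss = 10/K_a = 10/1200 = 1/120.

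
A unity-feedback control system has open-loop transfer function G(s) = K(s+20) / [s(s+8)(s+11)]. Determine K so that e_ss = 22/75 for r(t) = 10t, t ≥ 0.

The open loop has one pole at the origin → type 1 system.
K_v = lim_{s→0} s·G(s) = K·20 / (8·11) = (5/22)·K.
e_ss = 10/K_v = 22/75 ⇒ K_v = 375/11 ⇒ K = (375/11)/(5/22) = 150.

150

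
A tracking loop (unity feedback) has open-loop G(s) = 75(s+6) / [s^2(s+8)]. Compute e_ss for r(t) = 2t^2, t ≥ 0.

The open loop has two poles at the origin → type 2 system.
K_a = lim_{s→0} s^2·G(s) = 75·6 / (8) = 56.25.
r(t) = 2t^2 gives R(s) = 4/s^3.
e_ss = 4/K_a = 4/56.25 = 16/225.

16/225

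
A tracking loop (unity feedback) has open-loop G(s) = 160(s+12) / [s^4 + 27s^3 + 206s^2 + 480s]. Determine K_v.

4

Lowest-order denominator term is 480s, so the open loop has 1 pole at the origin → type 1 system.
K_v = lim_{s→0} s·G(s) = 160·12 / 480 = 4.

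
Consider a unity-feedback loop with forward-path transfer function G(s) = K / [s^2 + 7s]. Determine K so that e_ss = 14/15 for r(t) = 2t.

Factoring s from the denominator leaves a polynomial with constant term 7, so the system is type 1.
K_v = lim_{s→0} s·G(s) = K / 7 = (1/7)·K.
e_ss = 2/K_v = 14/15 ⇒ K_v = 15/7 ⇒ K = (15/7)/(1/7) = 15.

15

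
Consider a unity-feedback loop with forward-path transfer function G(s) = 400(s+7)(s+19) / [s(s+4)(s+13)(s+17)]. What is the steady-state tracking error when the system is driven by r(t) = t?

221/13300

One free integrator in G(s): this is a type 1 system.
K_v = lim_{s→0} s·G(s) = 400·7·19 / (4·13·17) = 13300/221.
e_ss = 1/K_v = 1/(13300/221) = 221/13300.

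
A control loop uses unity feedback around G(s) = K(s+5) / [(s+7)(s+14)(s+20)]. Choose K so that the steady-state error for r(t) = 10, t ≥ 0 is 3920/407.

15

G(s) has no factors of s in the denominator, so the system is type 0.
K_p = lim_{s→0} G(s) = K·5 / (7·14·20) = (1/392)·K.
e_ss = 10/(1 + K_p) = 3920/407 ⇒ 1 + (1/392)·K = 407/392 ⇒ K = 15.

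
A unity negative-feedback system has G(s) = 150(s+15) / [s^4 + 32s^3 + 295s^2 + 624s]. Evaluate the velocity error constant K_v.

375/104

The denominator has no term below 624s — 1 pole at s=0, type 1.
K_v = lim_{s→0} s·G(s) = 150·15 / 624 = 375/104.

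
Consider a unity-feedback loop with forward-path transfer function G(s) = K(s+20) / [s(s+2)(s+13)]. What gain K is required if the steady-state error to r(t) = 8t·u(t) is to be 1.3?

System type = 1 (one pole at s=0).
K_v = lim_{s→0} s·G(s) = K·20 / (2·13) = (10/13)·K.
e_ss = 8/K_v = 1.3 ⇒ K_v = 80/13 ⇒ K = (80/13)/(10/13) = 8.

8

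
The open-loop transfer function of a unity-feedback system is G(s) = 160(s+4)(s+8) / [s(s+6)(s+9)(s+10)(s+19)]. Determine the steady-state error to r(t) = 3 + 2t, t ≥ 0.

513/128

G(s) has one factor of s in the denominator, so the system is type 1. By superposition:
  • 3: tracked with zero error.
  • 2t: e_ss = 2/K_v with K_v=256/513 → 513/128.
Total e_ss = 513/128.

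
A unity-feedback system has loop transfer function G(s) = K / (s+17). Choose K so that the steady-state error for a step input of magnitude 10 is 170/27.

System type = 0 (no poles at s=0).
K_p = lim_{s→0} G(s) = K / (17) = (1/17)·K.
e_ss = 10/(1 + K_p) = 170/27 ⇒ 1 + (1/17)·K = 27/17 ⇒ K = 10.

10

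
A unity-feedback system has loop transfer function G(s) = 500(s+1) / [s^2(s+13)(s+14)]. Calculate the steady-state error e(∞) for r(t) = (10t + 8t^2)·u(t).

System type = 2 (two poles at s=0). Treating each term separately:
  • 10t: tracked with zero error.
  • 8t^2: e_ss = 16/K_a with K_a=250/91 → 5.824.
Total e_ss = 5.824.

5.824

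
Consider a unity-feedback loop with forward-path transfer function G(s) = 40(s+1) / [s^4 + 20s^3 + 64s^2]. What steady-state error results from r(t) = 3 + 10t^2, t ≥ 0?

32

Lowest-order denominator term is 64s^2, so the open loop has 2 poles at the origin → type 2 system. Taking each input component in turn:
  • 3: tracked with zero error.
  • 10t^2: e_ss = 20/K_a with K_a=0.625 → 32.
Total e_ss = 32.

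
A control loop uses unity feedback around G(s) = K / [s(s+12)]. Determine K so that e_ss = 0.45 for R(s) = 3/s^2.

G(s) has one factor of s in the denominator, so the system is type 1.
K_v = lim_{s→0} s·G(s) = K / (12) = (1/12)·K.
e_ss = 3/K_v = 0.45 ⇒ K_v = 20/3 ⇒ K = (20/3)/(1/12) = 80.

80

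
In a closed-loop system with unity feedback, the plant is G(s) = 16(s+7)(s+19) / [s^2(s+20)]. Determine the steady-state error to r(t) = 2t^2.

Two free integrators in G(s): this is a type 2 system.
K_a = lim_{s→0} s^2·G(s) = 16·7·19 / (20) = 106.4.
r(t) = 2t^2 gives R(s) = 4/s^3.
e_ss = 4/K_a = 4/106.4 = 5/133.

5/133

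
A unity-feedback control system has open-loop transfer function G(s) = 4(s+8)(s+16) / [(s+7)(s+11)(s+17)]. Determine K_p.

System type = 0 (no poles at s=0).
K_p = lim_{s→0} G(s) = 4·8·16 / (7·11·17) = 512/1309.

512/1309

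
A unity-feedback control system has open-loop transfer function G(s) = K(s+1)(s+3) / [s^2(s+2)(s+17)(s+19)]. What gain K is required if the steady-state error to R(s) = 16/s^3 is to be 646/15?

System type = 2 (two poles at s=0).
K_a = lim_{s→0} s^2·G(s) = K·1·3 / (2·17·19) = (3/646)·K.
e_ss = 16/K_a = 646/15 ⇒ K_a = 120/323 ⇒ K = (120/323)/(3/646) = 80.

80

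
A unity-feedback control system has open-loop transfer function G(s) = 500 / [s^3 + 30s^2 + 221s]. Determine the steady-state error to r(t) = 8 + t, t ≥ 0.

0.442

Lowest-order denominator term is 221s, so the open loop has 1 pole at the origin → type 1 system. By superposition:
  • 8: tracked with zero error.
  • t: e_ss = 1/K_v with K_v=500/221 → 0.442.
Total e_ss = 0.442.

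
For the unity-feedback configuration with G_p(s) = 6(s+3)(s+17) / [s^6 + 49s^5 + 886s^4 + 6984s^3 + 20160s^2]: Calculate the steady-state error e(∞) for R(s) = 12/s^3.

Lowest-order denominator term is 20160s^2, so the open loop has 2 poles at the origin → type 2 system.
K_a = lim_{s→0} s^2·G_p(s) = 6·3·17 / 20160 = 17/1120.
r(t) = 6t^2 gives R(s) = 12/s^3.
e_ss = 12/K_a = 12/(17/1120) = 13440/17.

13440/17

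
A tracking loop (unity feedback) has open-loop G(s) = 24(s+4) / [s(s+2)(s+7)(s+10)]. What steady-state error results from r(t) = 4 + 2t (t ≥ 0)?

35/12

System type = 1 (one pole at s=0). Treating each term separately:
  • 4: tracked with zero error.
  • 2t: e_ss = 2/K_v with K_v=24/35 → 35/12.
Total e_ss = 35/12.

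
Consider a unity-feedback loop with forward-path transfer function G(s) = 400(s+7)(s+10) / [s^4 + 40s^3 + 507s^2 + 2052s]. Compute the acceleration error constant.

Factoring s from the denominator leaves a polynomial with constant term 2052, so the system is type 1.
K_a = lim_{s→0} s^2·G(s) = 0 (the extra factor of s kills the finite limit).

0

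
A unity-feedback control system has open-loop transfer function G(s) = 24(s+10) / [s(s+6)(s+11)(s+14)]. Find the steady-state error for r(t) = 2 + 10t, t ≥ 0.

38.5

System type = 1 (one pole at s=0). Taking each input component in turn:
  • 2: tracked with zero error.
  • 10t: e_ss = 10/K_v with K_v=20/77 → 38.5.
Total e_ss = 38.5.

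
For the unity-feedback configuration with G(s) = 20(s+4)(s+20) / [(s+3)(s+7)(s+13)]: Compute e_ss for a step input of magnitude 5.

1365/1873

No free integrators in G(s): this is a type 0 system.
K_p = lim_{s→0} G(s) = 20·4·20 / (3·7·13) = 1600/273.
e_ss = 5/(1 + K_p) = 5/(1873/273) = 1365/1873.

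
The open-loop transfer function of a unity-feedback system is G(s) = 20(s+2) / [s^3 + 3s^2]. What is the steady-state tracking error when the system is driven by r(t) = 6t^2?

Lowest-order denominator term is 3s^2, so the open loop has 2 poles at the origin → type 2 system.
K_a = lim_{s→0} s^2·G(s) = 20·2 / 3 = 40/3.
r(t) = 6t^2 gives R(s) = 12/s^3.
e_ss = 12/K_a = 12/(40/3) = 0.9.

0.9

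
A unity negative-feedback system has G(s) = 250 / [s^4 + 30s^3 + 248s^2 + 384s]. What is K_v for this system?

The denominator has no term below 384s — 1 pole at s=0, type 1.
K_v = lim_{s→0} s·G(s) = 250 / 384 = 125/192.

125/192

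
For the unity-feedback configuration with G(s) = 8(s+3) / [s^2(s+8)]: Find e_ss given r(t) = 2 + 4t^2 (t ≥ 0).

System type = 2 (two poles at s=0). Taking each input component in turn:
  • 2: tracked with zero error.
  • 4t^2: e_ss = 8/K_a with K_a=3 → 8/3.
Total e_ss = 8/3.

8/3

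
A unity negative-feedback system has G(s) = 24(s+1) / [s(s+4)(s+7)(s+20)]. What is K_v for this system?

3/70

System type = 1 (one pole at s=0).
K_v = lim_{s→0} s·G(s) = 24·1 / (4·7·20) = 3/70.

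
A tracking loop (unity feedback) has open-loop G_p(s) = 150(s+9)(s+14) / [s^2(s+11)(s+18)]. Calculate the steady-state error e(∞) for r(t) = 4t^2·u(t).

G_p(s) has two factors of s in the denominator, so the system is type 2.
K_a = lim_{s→0} s^2·G_p(s) = 150·9·14 / (11·18) = 1050/11.
r(t) = 4t^2 gives R(s) = 8/s^3.
e_ss = 8/K_a = 8/(1050/11) = 44/525.

44/525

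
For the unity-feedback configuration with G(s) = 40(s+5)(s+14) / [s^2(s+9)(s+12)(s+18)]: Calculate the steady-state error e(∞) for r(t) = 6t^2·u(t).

1458/175

The open loop has two poles at the origin → type 2 system.
K_a = lim_{s→0} s^2·G(s) = 40·5·14 / (9·12·18) = 350/243.
r(t) = 6t^2 gives R(s) = 12/s^3.
e_ss = 12/K_a = 12/(350/243) = 1458/175.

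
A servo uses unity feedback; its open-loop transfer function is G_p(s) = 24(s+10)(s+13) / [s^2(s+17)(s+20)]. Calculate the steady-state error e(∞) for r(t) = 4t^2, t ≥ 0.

System type = 2 (two poles at s=0).
K_a = lim_{s→0} s^2·G_p(s) = 24·10·13 / (17·20) = 156/17.
r(t) = 4t^2 gives R(s) = 8/s^3.
e_ss = 8/K_a = 8/(156/17) = 34/39.

34/39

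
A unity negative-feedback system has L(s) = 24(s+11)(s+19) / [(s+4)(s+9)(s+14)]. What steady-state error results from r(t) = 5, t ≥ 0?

21/46

System type = 0 (no poles at s=0).
K_p = lim_{s→0} L(s) = 24·11·19 / (4·9·14) = 209/21.
e_ss = 5/(1 + K_p) = 5/(230/21) = 21/46.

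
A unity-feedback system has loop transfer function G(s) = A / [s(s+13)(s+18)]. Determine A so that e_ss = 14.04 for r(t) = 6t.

100

G(s) has one factor of s in the denominator, so the system is type 1.
K_v = lim_{s→0} s·G(s) = A / (13·18) = (1/234)·A.
e_ss = 6/K_v = 14.04 ⇒ K_v = 50/117 ⇒ A = (50/117)/(1/234) = 100.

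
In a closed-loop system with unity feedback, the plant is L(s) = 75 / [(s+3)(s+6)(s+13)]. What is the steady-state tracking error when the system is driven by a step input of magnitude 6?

L(s) has no factors of s in the denominator, so the system is type 0.
K_p = lim_{s→0} L(s) = 75 / (3·6·13) = 25/78.
e_ss = 6/(1 + K_p) = 6/(103/78) = 468/103.

468/103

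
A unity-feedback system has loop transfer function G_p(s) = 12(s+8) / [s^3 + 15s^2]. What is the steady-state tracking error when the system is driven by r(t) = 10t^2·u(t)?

3.125

Factoring s^2 from the denominator leaves a polynomial with constant term 15, so the system is type 2.
K_a = lim_{s→0} s^2·G_p(s) = 12·8 / 15 = 6.4.
r(t) = 10t^2 gives R(s) = 20/s^3.
e_ss = 20/K_a = 20/6.4 = 3.125.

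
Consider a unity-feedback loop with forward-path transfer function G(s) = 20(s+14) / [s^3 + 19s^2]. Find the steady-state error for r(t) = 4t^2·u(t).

Factoring s^2 from the denominator leaves a polynomial with constant term 19, so the system is type 2.
K_a = lim_{s→0} s^2·G(s) = 20·14 / 19 = 280/19.
r(t) = 4t^2 gives R(s) = 8/s^3.
e_ss = 8/K_a = 8/(280/19) = 19/35.

19/35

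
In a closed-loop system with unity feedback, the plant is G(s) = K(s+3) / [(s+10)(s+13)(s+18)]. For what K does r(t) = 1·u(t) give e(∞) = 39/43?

The open loop has no poles at the origin → type 0 system.
K_p = lim_{s→0} G(s) = K·3 / (10·13·18) = (1/780)·K.
e_ss = 1/(1 + K_p) = 39/43 ⇒ 1 + (1/780)·K = 43/39 ⇒ K = 80.

80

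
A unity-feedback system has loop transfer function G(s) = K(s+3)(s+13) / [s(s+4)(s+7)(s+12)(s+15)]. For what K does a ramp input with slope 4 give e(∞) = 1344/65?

System type = 1 (one pole at s=0).
K_v = lim_{s→0} s·G(s) = K·3·13 / (4·7·12·15) = (13/1680)·K.
e_ss = 4/K_v = 1344/65 ⇒ K_v = 65/336 ⇒ K = (65/336)/(13/1680) = 25.

25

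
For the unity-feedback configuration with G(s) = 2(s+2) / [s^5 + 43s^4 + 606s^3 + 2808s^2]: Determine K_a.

1/702

Factoring s^2 from the denominator leaves a polynomial with constant term 2808, so the system is type 2.
K_a = lim_{s→0} s^2·G(s) = 2·2 / 2808 = 1/702.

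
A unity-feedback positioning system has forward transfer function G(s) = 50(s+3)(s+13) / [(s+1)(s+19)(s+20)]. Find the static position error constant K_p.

195/38

No free integrators in G(s): this is a type 0 system.
K_p = lim_{s→0} G(s) = 50·3·13 / (1·19·20) = 195/38.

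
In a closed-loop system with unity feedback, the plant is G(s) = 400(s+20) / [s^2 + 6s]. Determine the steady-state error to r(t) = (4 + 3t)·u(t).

Lowest-order denominator term is 6s, so the open loop has 1 pole at the origin → type 1 system. By superposition:
  • 4: tracked with zero error.
  • 3t: e_ss = 3/K_v with K_v=4000/3 → 9/4000.
Total e_ss = 9/4000.

9/4000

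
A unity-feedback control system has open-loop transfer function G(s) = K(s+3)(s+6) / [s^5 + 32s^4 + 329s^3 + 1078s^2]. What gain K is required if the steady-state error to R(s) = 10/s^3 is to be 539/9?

Lowest-order denominator term is 1078s^2, so the open loop has 2 poles at the origin → type 2 system.
K_a = lim_{s→0} s^2·G(s) = K·3·6 / 1078 = (9/539)·K.
e_ss = 10/K_a = 539/9 ⇒ K_a = 90/539 ⇒ K = (90/539)/(9/539) = 10.

10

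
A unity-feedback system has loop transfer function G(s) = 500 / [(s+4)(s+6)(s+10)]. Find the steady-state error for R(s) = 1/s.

System type = 0 (no poles at s=0).
K_p = lim_{s→0} G(s) = 500 / (4·6·10) = 25/12.
e_ss = 1/(1 + K_p) = 1/(37/12) = 12/37.

12/37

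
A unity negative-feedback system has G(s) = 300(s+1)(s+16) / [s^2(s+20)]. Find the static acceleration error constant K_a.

240

G(s) has two factors of s in the denominator, so the system is type 2.
K_a = lim_{s→0} s^2·G(s) = 300·1·16 / (20) = 240.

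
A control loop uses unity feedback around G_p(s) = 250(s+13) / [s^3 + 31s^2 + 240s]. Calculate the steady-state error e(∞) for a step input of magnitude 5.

0

Factoring s from the denominator leaves a polynomial with constant term 240, so the system is type 1.
K_p = ∞ for a type-1 system; e_ss to a step is zero.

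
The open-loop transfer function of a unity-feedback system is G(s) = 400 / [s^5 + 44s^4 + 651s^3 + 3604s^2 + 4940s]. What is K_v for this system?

Factoring s from the denominator leaves a polynomial with constant term 4940, so the system is type 1.
K_v = lim_{s→0} s·G(s) = 400 / 4940 = 20/247.

20/247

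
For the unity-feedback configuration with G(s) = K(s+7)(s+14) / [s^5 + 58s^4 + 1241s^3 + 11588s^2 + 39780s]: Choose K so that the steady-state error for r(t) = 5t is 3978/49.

Factoring s from the denominator leaves a polynomial with constant term 39780, so the system is type 1.
K_v = lim_{s→0} s·G(s) = K·7·14 / 39780 = (49/19890)·K.
e_ss = 5/K_v = 3978/49 ⇒ K_v = 245/3978 ⇒ K = (245/3978)/(49/19890) = 25.

25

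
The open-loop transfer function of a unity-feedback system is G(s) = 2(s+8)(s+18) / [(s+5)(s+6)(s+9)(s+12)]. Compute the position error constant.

System type = 0 (no poles at s=0).
K_p = lim_{s→0} G(s) = 2·8·18 / (5·6·9·12) = 4/45.

4/45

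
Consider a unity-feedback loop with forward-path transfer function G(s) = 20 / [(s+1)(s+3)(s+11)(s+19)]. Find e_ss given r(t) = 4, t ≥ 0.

System type = 0 (no poles at s=0).
K_p = lim_{s→0} G(s) = 20 / (1·3·11·19) = 20/627.
e_ss = 4/(1 + K_p) = 4/(647/627) = 2508/647.

2508/647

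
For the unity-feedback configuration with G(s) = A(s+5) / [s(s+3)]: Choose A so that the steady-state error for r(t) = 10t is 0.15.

G(s) has one factor of s in the denominator, so the system is type 1.
K_v = lim_{s→0} s·G(s) = A·5 / (3) = (5/3)·A.
e_ss = 10/K_v = 0.15 ⇒ K_v = 200/3 ⇒ A = (200/3)/(5/3) = 40.

40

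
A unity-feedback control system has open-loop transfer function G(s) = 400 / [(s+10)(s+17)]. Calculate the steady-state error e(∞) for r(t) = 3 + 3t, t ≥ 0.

The open loop has no poles at the origin → type 0 system. By superposition:
  • 3: e_ss = 3/(1+K_p) with K_p=40/17 → 17/19.
  • 3t: a type-0 system cannot track it, e_ss → ∞.
The unbounded component dominates.

infinity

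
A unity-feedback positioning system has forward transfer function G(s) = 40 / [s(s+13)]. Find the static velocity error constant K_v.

40/13

System type = 1 (one pole at s=0).
K_v = lim_{s→0} s·G(s) = 40 / (13) = 40/13.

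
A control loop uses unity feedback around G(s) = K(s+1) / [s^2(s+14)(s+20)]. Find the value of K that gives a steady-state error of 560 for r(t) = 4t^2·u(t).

4

Two free integrators in G(s): this is a type 2 system.
K_a = lim_{s→0} s^2·G(s) = K·1 / (14·20) = (1/280)·K.
e_ss = 8/K_a = 560 ⇒ K_a = 1/70 ⇒ K = (1/70)/(1/280) = 4.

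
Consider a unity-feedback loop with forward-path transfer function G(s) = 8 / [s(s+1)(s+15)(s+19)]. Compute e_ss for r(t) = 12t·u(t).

One free integrator in G(s): this is a type 1 system.
K_v = lim_{s→0} s·G(s) = 8 / (1·15·19) = 8/285.
e_ss = 12/K_v = 12/(8/285) = 427.5.

427.5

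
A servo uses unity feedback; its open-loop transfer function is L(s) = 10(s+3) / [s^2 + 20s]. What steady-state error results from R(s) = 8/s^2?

Factoring s from the denominator leaves a polynomial with constant term 20, so the system is type 1.
K_v = lim_{s→0} s·L(s) = 10·3 / 20 = 1.5.
e_ss = 8/K_v = 8/1.5 = 16/3.

16/3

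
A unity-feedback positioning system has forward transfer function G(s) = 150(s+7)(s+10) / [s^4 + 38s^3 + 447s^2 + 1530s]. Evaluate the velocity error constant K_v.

350/51

Lowest-order denominator term is 1530s, so the open loop has 1 pole at the origin → type 1 system.
K_v = lim_{s→0} s·G(s) = 150·7·10 / 1530 = 350/51.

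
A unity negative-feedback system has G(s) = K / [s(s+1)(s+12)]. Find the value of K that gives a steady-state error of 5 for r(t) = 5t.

The open loop has one pole at the origin → type 1 system.
K_v = lim_{s→0} s·G(s) = K / (1·12) = (1/12)·K.
e_ss = 5/K_v = 5 ⇒ K_v = 1 ⇒ K = 1/(1/12) = 12.

12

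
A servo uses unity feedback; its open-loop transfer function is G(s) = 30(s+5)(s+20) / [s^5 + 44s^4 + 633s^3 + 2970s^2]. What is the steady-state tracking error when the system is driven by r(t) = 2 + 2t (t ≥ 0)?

0

The denominator has no term below 2970s^2 — 2 poles at s=0, type 2. Taking each input component in turn:
  • 2: tracked with zero error.
  • 2t: tracked with zero error.
Total e_ss = 0.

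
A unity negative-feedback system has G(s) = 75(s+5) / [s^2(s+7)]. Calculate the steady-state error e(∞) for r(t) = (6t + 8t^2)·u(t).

112/375

G(s) has two factors of s in the denominator, so the system is type 2. Treating each term separately:
  • 6t: tracked with zero error.
  • 8t^2: e_ss = 16/K_a with K_a=375/7 → 112/375.
Total e_ss = 112/375.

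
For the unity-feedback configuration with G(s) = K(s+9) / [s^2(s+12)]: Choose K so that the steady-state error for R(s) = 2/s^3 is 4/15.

Two free integrators in G(s): this is a type 2 system.
K_a = lim_{s→0} s^2·G(s) = K·9 / (12) = 0.75·K.
e_ss = 2/K_a = 4/15 ⇒ K_a = 7.5 ⇒ K = 7.5/0.75 = 10.

10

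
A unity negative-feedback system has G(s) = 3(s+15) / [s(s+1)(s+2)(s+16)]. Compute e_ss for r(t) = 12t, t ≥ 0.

128/15

The open loop has one pole at the origin → type 1 system.
K_v = lim_{s→0} s·G(s) = 3·15 / (1·2·16) = 45/32.
e_ss = 12/K_v = 12/(45/32) = 128/15.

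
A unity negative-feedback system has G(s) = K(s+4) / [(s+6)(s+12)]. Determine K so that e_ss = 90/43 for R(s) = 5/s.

25

G(s) has no factors of s in the denominator, so the system is type 0.
K_p = lim_{s→0} G(s) = K·4 / (6·12) = (1/18)·K.
e_ss = 5/(1 + K_p) = 90/43 ⇒ 1 + (1/18)·K = 43/18 ⇒ K = 25.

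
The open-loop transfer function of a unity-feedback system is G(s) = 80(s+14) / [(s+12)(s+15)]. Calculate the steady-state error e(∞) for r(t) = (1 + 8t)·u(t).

The open loop has no poles at the origin → type 0 system. Treating each term separately:
  • 1: e_ss = 1/(1+K_p) with K_p=56/9 → 9/65.
  • 8t: a type-0 system cannot track it, e_ss → ∞.
The unbounded component dominates.

infinity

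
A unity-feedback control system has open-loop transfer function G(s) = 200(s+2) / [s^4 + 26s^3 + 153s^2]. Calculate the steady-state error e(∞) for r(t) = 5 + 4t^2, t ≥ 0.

3.06

Lowest-order denominator term is 153s^2, so the open loop has 2 poles at the origin → type 2 system. Treating each term separately:
  • 5: tracked with zero error.
  • 4t^2: e_ss = 8/K_a with K_a=400/153 → 3.06.
Total e_ss = 3.06.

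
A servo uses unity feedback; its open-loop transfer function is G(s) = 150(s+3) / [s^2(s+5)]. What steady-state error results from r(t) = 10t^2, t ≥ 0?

2/9

Two free integrators in G(s): this is a type 2 system.
K_a = lim_{s→0} s^2·G(s) = 150·3 / (5) = 90.
r(t) = 10t^2 gives R(s) = 20/s^3.
e_ss = 20/K_a = 20/90 = 2/9.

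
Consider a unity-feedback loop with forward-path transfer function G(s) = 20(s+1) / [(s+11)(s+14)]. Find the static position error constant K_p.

10/77

G(s) has no factors of s in the denominator, so the system is type 0.
K_p = lim_{s→0} G(s) = 20·1 / (11·14) = 10/77.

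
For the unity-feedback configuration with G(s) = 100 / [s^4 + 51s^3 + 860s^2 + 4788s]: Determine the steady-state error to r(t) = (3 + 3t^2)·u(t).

infinity

Factoring s from the denominator leaves a polynomial with constant term 4788, so the system is type 1. Taking each input component in turn:
  • 3: tracked with zero error.
  • 3t^2: a type-1 system cannot track it, e_ss → ∞.
The unbounded component dominates.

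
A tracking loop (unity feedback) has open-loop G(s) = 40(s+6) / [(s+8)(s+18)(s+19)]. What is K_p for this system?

G(s) has no factors of s in the denominator, so the system is type 0.
K_p = lim_{s→0} G(s) = 40·6 / (8·18·19) = 5/57.

5/57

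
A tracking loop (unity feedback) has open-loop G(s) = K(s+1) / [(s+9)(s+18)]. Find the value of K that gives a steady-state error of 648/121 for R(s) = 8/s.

System type = 0 (no poles at s=0).
K_p = lim_{s→0} G(s) = K·1 / (9·18) = (1/162)·K.
e_ss = 8/(1 + K_p) = 648/121 ⇒ 1 + (1/162)·K = 121/81 ⇒ K = 80.

80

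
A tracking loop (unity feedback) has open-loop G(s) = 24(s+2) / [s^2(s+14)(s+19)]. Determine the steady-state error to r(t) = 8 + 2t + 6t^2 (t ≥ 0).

G(s) has two factors of s in the denominator, so the system is type 2. By superposition:
  • 8: tracked with zero error.
  • 2t: tracked with zero error.
  • 6t^2: e_ss = 12/K_a with K_a=24/133 → 66.5.
Total e_ss = 66.5.

66.5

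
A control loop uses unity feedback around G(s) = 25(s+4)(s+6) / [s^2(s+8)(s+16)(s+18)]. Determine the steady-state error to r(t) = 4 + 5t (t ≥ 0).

0

G(s) has two factors of s in the denominator, so the system is type 2. By superposition:
  • 4: tracked with zero error.
  • 5t: tracked with zero error.
Total e_ss = 0.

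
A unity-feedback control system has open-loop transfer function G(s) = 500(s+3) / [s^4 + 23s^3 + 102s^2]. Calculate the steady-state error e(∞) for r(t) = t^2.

Factoring s^2 from the denominator leaves a polynomial with constant term 102, so the system is type 2.
K_a = lim_{s→0} s^2·G(s) = 500·3 / 102 = 250/17.
r(t) = t^2 gives R(s) = 2/s^3.
e_ss = 2/K_a = 2/(250/17) = 0.136.

0.136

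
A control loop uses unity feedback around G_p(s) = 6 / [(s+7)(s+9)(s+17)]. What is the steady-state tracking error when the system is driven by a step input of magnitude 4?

System type = 0 (no poles at s=0).
K_p = lim_{s→0} G_p(s) = 6 / (7·9·17) = 2/357.
e_ss = 4/(1 + K_p) = 4/(359/357) = 1428/359.

1428/359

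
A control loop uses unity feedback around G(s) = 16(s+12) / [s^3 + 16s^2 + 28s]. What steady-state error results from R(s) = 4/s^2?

7/12

Factoring s from the denominator leaves a polynomial with constant term 28, so the system is type 1.
K_v = lim_{s→0} s·G(s) = 16·12 / 28 = 48/7.
e_ss = 4/K_v = 4/(48/7) = 7/12.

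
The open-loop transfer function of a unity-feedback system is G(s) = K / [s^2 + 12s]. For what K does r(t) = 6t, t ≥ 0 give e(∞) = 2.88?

25

The denominator has no term below 12s — 1 pole at s=0, type 1.
K_v = lim_{s→0} s·G(s) = K / 12 = (1/12)·K.
e_ss = 6/K_v = 2.88 ⇒ K_v = 25/12 ⇒ K = (25/12)/(1/12) = 25.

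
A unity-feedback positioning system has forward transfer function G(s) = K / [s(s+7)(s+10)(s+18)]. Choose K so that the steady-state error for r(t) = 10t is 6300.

2

G(s) has one factor of s in the denominator, so the system is type 1.
K_v = lim_{s→0} s·G(s) = K / (7·10·18) = (1/1260)·K.
e_ss = 10/K_v = 6300 ⇒ K_v = 1/630 ⇒ K = (1/630)/(1/1260) = 2.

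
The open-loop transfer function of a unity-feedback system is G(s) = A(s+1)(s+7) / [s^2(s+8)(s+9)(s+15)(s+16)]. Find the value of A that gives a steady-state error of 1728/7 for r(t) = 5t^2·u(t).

System type = 2 (two poles at s=0).
K_a = lim_{s→0} s^2·G(s) = A·1·7 / (8·9·15·16) = (7/17280)·A.
e_ss = 10/K_a = 1728/7 ⇒ K_a = 35/864 ⇒ A = (35/864)/(7/17280) = 100.

100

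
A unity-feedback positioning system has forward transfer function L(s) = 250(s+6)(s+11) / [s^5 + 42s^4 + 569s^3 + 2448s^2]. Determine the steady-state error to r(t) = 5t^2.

408/275

Lowest-order denominator term is 2448s^2, so the open loop has 2 poles at the origin → type 2 system.
K_a = lim_{s→0} s^2·L(s) = 250·6·11 / 2448 = 1375/204.
r(t) = 5t^2 gives R(s) = 10/s^3.
e_ss = 10/K_a = 10/(1375/204) = 408/275.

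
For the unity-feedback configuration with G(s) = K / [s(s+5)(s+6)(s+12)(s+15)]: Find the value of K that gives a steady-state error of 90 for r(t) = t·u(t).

The open loop has one pole at the origin → type 1 system.
K_v = lim_{s→0} s·G(s) = K / (5·6·12·15) = (1/5400)·K.
e_ss = 1/K_v = 90 ⇒ K_v = 1/90 ⇒ K = (1/90)/(1/5400) = 60.

60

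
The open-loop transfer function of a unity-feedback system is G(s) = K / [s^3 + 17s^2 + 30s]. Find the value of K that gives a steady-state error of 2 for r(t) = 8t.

120

Factoring s from the denominator leaves a polynomial with constant term 30, so the system is type 1.
K_v = lim_{s→0} s·G(s) = K / 30 = (1/30)·K.
e_ss = 8/K_v = 2 ⇒ K_v = 4 ⇒ K = 4/(1/30) = 120.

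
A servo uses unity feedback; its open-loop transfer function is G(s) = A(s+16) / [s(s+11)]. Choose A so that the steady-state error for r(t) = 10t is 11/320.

The open loop has one pole at the origin → type 1 system.
K_v = lim_{s→0} s·G(s) = A·16 / (11) = (16/11)·A.
e_ss = 10/K_v = 11/320 ⇒ K_v = 3200/11 ⇒ A = (3200/11)/(16/11) = 200.

200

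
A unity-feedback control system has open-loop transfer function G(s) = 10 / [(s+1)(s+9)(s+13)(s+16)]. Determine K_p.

5/936

No free integrators in G(s): this is a type 0 system.
K_p = lim_{s→0} G(s) = 10 / (1·9·13·16) = 5/936.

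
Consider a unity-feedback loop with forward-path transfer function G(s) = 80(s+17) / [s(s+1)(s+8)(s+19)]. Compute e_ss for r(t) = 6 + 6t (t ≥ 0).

57/85

The open loop has one pole at the origin → type 1 system. Taking each input component in turn:
  • 6: tracked with zero error.
  • 6t: e_ss = 6/K_v with K_v=170/19 → 57/85.
Total e_ss = 57/85.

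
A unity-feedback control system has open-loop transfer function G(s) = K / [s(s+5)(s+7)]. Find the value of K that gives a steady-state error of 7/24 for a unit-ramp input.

120

The open loop has one pole at the origin → type 1 system.
K_v = lim_{s→0} s·G(s) = K / (5·7) = (1/35)·K.
e_ss = 1/K_v = 7/24 ⇒ K_v = 24/7 ⇒ K = (24/7)/(1/35) = 120.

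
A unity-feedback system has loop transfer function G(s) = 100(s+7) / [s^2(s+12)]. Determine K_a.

G(s) has two factors of s in the denominator, so the system is type 2.
K_a = lim_{s→0} s^2·G(s) = 100·7 / (12) = 175/3.

175/3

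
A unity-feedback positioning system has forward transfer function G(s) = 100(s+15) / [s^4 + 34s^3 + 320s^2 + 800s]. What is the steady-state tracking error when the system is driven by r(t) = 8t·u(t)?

64/15

The denominator has no term below 800s — 1 pole at s=0, type 1.
K_v = lim_{s→0} s·G(s) = 100·15 / 800 = 1.875.
e_ss = 8/K_v = 8/1.875 = 64/15.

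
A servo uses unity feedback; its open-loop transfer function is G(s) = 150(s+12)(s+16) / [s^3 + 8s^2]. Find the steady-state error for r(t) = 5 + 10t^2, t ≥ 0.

1/180

The denominator has no term below 8s^2 — 2 poles at s=0, type 2. Taking each input component in turn:
  • 5: tracked with zero error.
  • 10t^2: e_ss = 20/K_a with K_a=3600 → 1/180.
Total e_ss = 1/180.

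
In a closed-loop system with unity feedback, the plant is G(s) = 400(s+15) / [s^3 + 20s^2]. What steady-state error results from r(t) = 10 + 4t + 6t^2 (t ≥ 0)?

0.04

The denominator has no term below 20s^2 — 2 poles at s=0, type 2. By superposition:
  • 10: tracked with zero error.
  • 4t: tracked with zero error.
  • 6t^2: e_ss = 12/K_a with K_a=300 → 0.04.
Total e_ss = 0.04.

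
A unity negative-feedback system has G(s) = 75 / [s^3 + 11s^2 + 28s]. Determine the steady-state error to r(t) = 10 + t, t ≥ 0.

28/75

Factoring s from the denominator leaves a polynomial with constant term 28, so the system is type 1. Taking each input component in turn:
  • 10: tracked with zero error.
  • t: e_ss = 1/K_v with K_v=75/28 → 28/75.
Total e_ss = 28/75.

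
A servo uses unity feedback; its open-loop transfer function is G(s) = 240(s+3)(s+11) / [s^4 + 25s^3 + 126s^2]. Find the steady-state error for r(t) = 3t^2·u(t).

21/220

Factoring s^2 from the denominator leaves a polynomial with constant term 126, so the system is type 2.
K_a = lim_{s→0} s^2·G(s) = 240·3·11 / 126 = 440/7.
r(t) = 3t^2 gives R(s) = 6/s^3.
e_ss = 6/K_a = 6/(440/7) = 21/220.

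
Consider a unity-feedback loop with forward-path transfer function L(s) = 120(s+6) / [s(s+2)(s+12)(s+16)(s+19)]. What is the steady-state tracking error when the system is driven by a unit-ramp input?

L(s) has one factor of s in the denominator, so the system is type 1.
K_v = lim_{s→0} s·L(s) = 120·6 / (2·12·16·19) = 15/152.
e_ss = 1/K_v = 1/(15/152) = 152/15.

152/15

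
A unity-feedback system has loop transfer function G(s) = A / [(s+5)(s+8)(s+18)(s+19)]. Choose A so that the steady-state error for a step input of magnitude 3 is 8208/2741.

No free integrators in G(s): this is a type 0 system.
K_p = lim_{s→0} G(s) = A / (5·8·18·19) = (1/13680)·A.
e_ss = 3/(1 + K_p) = 8208/2741 ⇒ 1 + (1/13680)·A = 2741/2736 ⇒ A = 25.

25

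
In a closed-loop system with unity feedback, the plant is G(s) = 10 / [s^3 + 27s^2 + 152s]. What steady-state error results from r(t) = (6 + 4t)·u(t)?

The denominator has no term below 152s — 1 pole at s=0, type 1. Taking each input component in turn:
  • 6: tracked with zero error.
  • 4t: e_ss = 4/K_v with K_v=5/76 → 60.8.
Total e_ss = 60.8.

60.8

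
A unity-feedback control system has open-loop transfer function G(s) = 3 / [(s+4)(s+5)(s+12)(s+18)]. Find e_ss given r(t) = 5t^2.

infinity

No free integrators in G(s): this is a type 0 system.
For a type-0 system K_a = 0, so e_ss to a parabolic input is unbounded.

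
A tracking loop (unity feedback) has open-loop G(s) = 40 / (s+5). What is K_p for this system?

8

The open loop has no poles at the origin → type 0 system.
K_p = lim_{s→0} G(s) = 40 / (5) = 8.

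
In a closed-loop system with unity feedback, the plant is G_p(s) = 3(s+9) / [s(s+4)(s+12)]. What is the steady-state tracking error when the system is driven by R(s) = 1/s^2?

One free integrator in G_p(s): this is a type 1 system.
K_v = lim_{s→0} s·G_p(s) = 3·9 / (4·12) = 0.5625.
e_ss = 1/K_v = 1/0.5625 = 16/9.

16/9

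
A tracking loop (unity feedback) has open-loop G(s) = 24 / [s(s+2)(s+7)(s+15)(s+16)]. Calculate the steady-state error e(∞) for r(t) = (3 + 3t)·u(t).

One free integrator in G(s): this is a type 1 system. By superposition:
  • 3: tracked with zero error.
  • 3t: e_ss = 3/K_v with K_v=1/140 → 420.
Total e_ss = 420.

420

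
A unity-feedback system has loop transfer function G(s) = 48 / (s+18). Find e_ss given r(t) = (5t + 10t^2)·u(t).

infinity

The open loop has no poles at the origin → type 0 system. By superposition:
  • 5t: a type-0 system cannot track it, e_ss → ∞.
  • 10t^2: a type-0 system cannot track it, e_ss → ∞.
The unbounded component dominates.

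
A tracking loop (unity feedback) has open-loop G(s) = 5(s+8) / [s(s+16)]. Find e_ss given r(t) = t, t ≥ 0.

0.4

One free integrator in G(s): this is a type 1 system.
K_v = lim_{s→0} s·G(s) = 5·8 / (16) = 2.5.
e_ss = 1/K_v = 1/2.5 = 0.4.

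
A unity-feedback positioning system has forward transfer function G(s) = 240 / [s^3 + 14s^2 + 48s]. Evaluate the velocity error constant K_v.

The denominator has no term below 48s — 1 pole at s=0, type 1.
K_v = lim_{s→0} s·G(s) = 240 / 48 = 5.

5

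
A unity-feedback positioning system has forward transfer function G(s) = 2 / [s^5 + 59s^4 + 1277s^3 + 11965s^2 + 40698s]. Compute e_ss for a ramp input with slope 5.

101745

Factoring s from the denominator leaves a polynomial with constant term 40698, so the system is type 1.
K_v = lim_{s→0} s·G(s) = 2 / 40698 = 1/20349.
e_ss = 5/K_v = 5/(1/20349) = 101745.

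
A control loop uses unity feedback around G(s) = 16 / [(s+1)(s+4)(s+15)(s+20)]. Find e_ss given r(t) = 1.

System type = 0 (no poles at s=0).
K_p = lim_{s→0} G(s) = 16 / (1·4·15·20) = 1/75.
e_ss = 1/(1 + K_p) = 1/(76/75) = 75/76.

75/76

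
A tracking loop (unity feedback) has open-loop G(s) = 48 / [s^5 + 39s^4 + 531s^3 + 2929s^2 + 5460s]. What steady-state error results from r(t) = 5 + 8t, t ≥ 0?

910

The denominator has no term below 5460s — 1 pole at s=0, type 1. Taking each input component in turn:
  • 5: tracked with zero error.
  • 8t: e_ss = 8/K_v with K_v=4/455 → 910.
Total e_ss = 910.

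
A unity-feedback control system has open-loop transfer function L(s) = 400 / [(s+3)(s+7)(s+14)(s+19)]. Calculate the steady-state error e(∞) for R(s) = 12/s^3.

The open loop has no poles at the origin → type 0 system.
K_a = lim_{s→0} s^2·L(s) = 0; the steady-state error to this parabolic input grows without bound.

infinity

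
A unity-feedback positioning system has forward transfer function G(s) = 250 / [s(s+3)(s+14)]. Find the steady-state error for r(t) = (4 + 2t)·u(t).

0.336

The open loop has one pole at the origin → type 1 system. By superposition:
  • 4: tracked with zero error.
  • 2t: e_ss = 2/K_v with K_v=125/21 → 0.336.
Total e_ss = 0.336.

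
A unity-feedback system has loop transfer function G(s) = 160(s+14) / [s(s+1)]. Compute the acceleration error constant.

The open loop has one pole at the origin → type 1 system.
K_a = lim_{s→0} s^2·G(s) = 0 (the extra factor of s kills the finite limit).

0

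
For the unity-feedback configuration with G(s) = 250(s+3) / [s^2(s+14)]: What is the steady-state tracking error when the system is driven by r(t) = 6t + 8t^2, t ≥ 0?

112/375

Two free integrators in G(s): this is a type 2 system. Taking each input component in turn:
  • 6t: tracked with zero error.
  • 8t^2: e_ss = 16/K_a with K_a=375/7 → 112/375.
Total e_ss = 112/375.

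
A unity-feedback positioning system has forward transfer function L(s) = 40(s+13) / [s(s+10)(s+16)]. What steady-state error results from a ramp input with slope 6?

L(s) has one factor of s in the denominator, so the system is type 1.
K_v = lim_{s→0} s·L(s) = 40·13 / (10·16) = 3.25.
e_ss = 6/K_v = 6/3.25 = 24/13.

24/13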